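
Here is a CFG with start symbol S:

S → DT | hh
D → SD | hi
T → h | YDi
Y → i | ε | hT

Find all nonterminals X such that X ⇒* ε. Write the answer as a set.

{Y}

Directly nullable (have an ε-rule): {Y}.
Not nullable: D, S, T — each has a terminal in every rule's right-hand side or depends on a non-nullable symbol.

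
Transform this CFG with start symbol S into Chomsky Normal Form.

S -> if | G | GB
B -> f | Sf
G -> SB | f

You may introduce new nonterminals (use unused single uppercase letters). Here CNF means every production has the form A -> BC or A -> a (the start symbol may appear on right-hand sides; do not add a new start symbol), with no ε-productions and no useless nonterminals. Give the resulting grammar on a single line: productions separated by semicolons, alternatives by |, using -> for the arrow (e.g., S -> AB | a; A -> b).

S -> f | CA | GB | SB; A -> f; B -> f | SA; C -> i; G -> f | SB

No ε-productions.
After unit-elimination: S -> f | GB | SB | if; B -> f | Sf; G -> f | SB.
TERM: introduce A -> f, C -> i and substitute in every rule of length ≥2.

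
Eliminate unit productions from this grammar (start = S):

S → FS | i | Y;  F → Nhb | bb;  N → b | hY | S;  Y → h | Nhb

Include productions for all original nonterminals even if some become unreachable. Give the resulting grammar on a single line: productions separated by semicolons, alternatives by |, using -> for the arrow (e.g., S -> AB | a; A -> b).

S -> h | i | FS | Nhb; F -> bb | Nhb; N -> b | h | i | FS | hY | Nhb; Y -> h | Nhb

Unit productions: N->S, S->Y.
Unit pairs (A ⇒* B via units): (N,S), (N,Y), (S,Y).
S: inherits non-unit rules of {S, Y} → FS | Nhb | h | i.
F: inherits non-unit rules of {F} → Nhb | bb.
N: inherits non-unit rules of {N, S, Y} → FS | Nhb | b | h | hY | i.
Y: inherits non-unit rules of {Y} → Nhb | h.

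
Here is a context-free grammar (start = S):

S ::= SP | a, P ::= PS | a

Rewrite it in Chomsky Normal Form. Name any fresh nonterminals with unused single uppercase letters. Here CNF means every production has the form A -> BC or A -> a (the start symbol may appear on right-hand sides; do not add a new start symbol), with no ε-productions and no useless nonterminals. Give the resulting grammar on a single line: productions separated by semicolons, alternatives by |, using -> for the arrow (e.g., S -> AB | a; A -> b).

No ε-productions.
No unit productions to eliminate.

S -> a | SP; P -> a | PS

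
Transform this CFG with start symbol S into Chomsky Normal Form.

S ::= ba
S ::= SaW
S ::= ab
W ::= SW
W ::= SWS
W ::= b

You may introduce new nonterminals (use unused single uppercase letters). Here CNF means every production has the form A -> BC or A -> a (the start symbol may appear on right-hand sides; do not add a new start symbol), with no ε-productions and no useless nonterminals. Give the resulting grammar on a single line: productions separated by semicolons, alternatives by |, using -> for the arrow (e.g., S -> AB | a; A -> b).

No ε-productions.
No unit productions to eliminate.
TERM: introduce A -> a, B -> b and substitute in every rule of length ≥2.
BIN: S -> SAW becomes S -> SC, C -> AW; W -> SWS becomes W -> SD, D -> WS.

S -> AB | BA | SC; A -> a; B -> b; C -> AW; D -> WS; W -> b | SD | SW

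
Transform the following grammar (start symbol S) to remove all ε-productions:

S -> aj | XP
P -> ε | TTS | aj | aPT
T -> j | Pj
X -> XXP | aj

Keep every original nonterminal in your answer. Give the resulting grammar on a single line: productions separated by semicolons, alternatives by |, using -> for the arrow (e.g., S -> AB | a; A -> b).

Nullable set: {P}.
S -> XP: P nullable, giving X | XP.
Drop P -> ε.
P -> aPT: P nullable, giving aPT | aT.
T -> Pj: P nullable, giving Pj | j.
X -> XXP: P nullable, giving XX | XXP.
Unchanged (no nullable symbols): S -> aj; P -> TTS; P -> aj; T -> j; X -> aj.

S -> X | XP | aj; P -> aT | aj | TTS | aPT; T -> j | Pj; X -> XX | aj | XXP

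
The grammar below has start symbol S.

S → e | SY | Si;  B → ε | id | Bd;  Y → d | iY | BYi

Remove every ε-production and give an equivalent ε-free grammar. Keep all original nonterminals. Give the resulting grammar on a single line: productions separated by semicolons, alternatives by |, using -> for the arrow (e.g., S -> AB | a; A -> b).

Nullable set: {B}.
Drop B -> ε.
B -> Bd: B nullable, giving Bd | d.
Y -> BYi: B nullable, giving BYi | Yi.
Unchanged (no nullable symbols): S -> SY; S -> Si; S -> e; B -> id; Y -> d; Y -> iY.

S -> e | SY | Si; B -> d | Bd | id; Y -> d | Yi | iY | BYi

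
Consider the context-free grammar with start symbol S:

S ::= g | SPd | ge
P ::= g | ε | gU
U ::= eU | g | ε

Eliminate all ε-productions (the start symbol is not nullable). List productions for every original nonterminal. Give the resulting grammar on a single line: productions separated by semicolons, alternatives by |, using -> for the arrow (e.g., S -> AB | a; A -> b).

Nullable set: {P, U}.
S -> SPd: P nullable, giving SPd | Sd.
Drop P -> ε.
P -> gU: U nullable, giving g | gU.
Drop U -> ε.
U -> eU: U nullable, giving e | eU.
Unchanged (no nullable symbols): S -> g; S -> ge; P -> g; U -> g.

S -> g | Sd | ge | SPd; P -> g | gU; U -> e | g | eU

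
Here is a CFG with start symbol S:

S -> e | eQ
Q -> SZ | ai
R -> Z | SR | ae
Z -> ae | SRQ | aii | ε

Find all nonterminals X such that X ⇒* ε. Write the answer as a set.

Directly nullable (have an ε-rule): {Z}.
R is nullable via R -> Z (every symbol on the right is already known nullable).
Not nullable: Q, S — each has a terminal in every rule's right-hand side or depends on a non-nullable symbol.

{R, Z}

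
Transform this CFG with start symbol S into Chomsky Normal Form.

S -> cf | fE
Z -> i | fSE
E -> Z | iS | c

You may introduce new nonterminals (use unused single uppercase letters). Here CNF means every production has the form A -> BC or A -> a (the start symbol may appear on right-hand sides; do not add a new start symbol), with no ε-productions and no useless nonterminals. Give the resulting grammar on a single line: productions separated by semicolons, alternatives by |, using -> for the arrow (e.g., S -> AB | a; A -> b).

No ε-productions.
After unit-elimination: S -> cf | fE; E -> c | i | iS | fSE; Z -> i | fSE.
TERM: introduce C -> c, A -> f, B -> i and substitute in every rule of length ≥2.
BIN: E -> ASE becomes E -> AD, D -> SE; Z -> ASE becomes Z -> AF, F -> SE.
Drop unreachable/unproductive: Z.

S -> AE | CA; A -> f; B -> i; C -> c; D -> SE; E -> c | i | AD | BS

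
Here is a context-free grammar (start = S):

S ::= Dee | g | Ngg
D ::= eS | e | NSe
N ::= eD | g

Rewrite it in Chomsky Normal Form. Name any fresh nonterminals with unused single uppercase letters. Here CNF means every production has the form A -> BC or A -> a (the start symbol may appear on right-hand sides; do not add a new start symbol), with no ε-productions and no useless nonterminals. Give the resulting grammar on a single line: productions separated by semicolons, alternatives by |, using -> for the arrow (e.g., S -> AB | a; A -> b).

S -> g | DE | NF; A -> e; B -> g; C -> SA; D -> e | AS | NC; E -> AA; F -> BB; N -> g | AD

No ε-productions.
No unit productions to eliminate.
TERM: introduce A -> e, B -> g and substitute in every rule of length ≥2.
BIN: D -> NSA becomes D -> NC, C -> SA; S -> DAA becomes S -> DE, E -> AA; S -> NBB becomes S -> NF, F -> BB.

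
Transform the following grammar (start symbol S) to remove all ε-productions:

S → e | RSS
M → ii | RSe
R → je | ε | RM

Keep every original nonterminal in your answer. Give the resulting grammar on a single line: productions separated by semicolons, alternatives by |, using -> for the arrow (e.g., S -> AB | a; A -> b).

Nullable set: {R}.
S -> RSS: R nullable, giving RSS | SS.
M -> RSe: R nullable, giving RSe | Se.
Drop R -> ε.
R -> RM: R nullable, giving M | RM.
Unchanged (no nullable symbols): S -> e; M -> ii; R -> je.

S -> e | SS | RSS; M -> Se | ii | RSe; R -> M | RM | je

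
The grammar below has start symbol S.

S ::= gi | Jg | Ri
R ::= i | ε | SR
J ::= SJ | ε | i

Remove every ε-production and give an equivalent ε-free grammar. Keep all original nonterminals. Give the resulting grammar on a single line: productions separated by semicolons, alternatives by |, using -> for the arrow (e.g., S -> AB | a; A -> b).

S -> g | i | Jg | Ri | gi; J -> S | i | SJ; R -> S | i | SR

Nullable set: {J, R}.
S -> Jg: J nullable, giving Jg | g.
S -> Ri: R nullable, giving Ri | i.
Drop J -> ε.
J -> SJ: J nullable, giving S | SJ.
Drop R -> ε.
R -> SR: R nullable, giving S | SR.
Unchanged (no nullable symbols): S -> gi; J -> i; R -> i.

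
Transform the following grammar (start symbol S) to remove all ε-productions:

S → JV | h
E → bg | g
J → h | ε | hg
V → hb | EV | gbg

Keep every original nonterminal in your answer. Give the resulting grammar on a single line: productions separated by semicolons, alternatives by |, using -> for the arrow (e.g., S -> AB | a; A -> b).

S -> V | h | JV; E -> g | bg; J -> h | hg; V -> EV | hb | gbg

Nullable set: {J}.
S -> JV: J nullable, giving JV | V.
Drop J -> ε.
Unchanged (no nullable symbols): S -> h; E -> bg; E -> g; J -> h; J -> hg; V -> EV; V -> gbg; V -> hb.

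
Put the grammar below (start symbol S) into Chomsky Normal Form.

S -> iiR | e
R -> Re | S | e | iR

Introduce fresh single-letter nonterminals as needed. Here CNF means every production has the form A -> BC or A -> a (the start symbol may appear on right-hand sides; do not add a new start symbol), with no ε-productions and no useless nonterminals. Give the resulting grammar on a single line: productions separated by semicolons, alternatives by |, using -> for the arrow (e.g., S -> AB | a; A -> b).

No ε-productions.
After unit-elimination: S -> e | iiR; R -> e | Re | iR | iiR.
TERM: introduce A -> e, B -> i and substitute in every rule of length ≥2.
BIN: R -> BBR becomes R -> BC, C -> BR; S -> BBR becomes S -> BD, D -> BR.

S -> e | BD; A -> e; B -> i; C -> BR; D -> BR; R -> e | BC | BR | RA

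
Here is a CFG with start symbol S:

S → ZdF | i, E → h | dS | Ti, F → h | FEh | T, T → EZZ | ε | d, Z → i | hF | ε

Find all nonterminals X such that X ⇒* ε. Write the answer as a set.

Directly nullable (have an ε-rule): {T, Z}.
F is nullable via F -> T (every symbol on the right is already known nullable).
Not nullable: E, S — each has a terminal in every rule's right-hand side or depends on a non-nullable symbol.

{F, T, Z}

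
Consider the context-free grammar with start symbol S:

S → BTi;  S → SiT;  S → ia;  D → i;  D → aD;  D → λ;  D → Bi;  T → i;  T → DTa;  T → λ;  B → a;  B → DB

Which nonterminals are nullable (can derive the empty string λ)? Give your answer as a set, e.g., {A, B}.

{D, T}

Directly nullable (have an ε-rule): {D, T}.
Not nullable: B, S — each has a terminal in every rule's right-hand side or depends on a non-nullable symbol.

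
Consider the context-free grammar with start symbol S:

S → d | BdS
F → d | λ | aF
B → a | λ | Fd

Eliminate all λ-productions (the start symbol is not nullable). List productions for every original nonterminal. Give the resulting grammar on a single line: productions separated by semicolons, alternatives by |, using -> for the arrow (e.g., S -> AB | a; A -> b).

S -> d | dS | BdS; B -> a | d | Fd; F -> a | d | aF

Nullable set: {B, F}.
S -> BdS: B nullable, giving BdS | dS.
Drop B -> λ.
B -> Fd: F nullable, giving Fd | d.
Drop F -> λ.
F -> aF: F nullable, giving a | aF.
Unchanged (no nullable symbols): S -> d; B -> a; F -> d.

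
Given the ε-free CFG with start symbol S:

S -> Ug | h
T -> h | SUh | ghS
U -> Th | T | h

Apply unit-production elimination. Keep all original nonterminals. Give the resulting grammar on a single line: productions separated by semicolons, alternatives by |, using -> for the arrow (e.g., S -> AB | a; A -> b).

S -> h | Ug; T -> h | SUh | ghS; U -> h | Th | SUh | ghS

Unit productions: U->T.
Unit pairs (A ⇒* B via units): (U,T).
S: inherits non-unit rules of {S} → Ug | h.
T: inherits non-unit rules of {T} → SUh | ghS | h.
U: inherits non-unit rules of {T, U} → SUh | Th | ghS | h.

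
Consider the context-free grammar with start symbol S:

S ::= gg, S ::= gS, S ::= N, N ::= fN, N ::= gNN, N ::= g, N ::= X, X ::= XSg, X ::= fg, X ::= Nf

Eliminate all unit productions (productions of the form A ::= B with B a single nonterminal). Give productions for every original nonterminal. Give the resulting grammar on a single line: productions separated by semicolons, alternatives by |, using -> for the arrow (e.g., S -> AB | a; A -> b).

S -> g | Nf | fN | fg | gS | gg | XSg | gNN; N -> g | Nf | fN | fg | XSg | gNN; X -> Nf | fg | XSg

Unit productions: N->X, S->N.
Unit pairs (A ⇒* B via units): (N,X), (S,N), (S,X).
S: inherits non-unit rules of {N, S, X} → Nf | XSg | fN | fg | g | gNN | gS | gg.
N: inherits non-unit rules of {N, X} → Nf | XSg | fN | fg | g | gNN.
X: inherits non-unit rules of {X} → Nf | XSg | fg.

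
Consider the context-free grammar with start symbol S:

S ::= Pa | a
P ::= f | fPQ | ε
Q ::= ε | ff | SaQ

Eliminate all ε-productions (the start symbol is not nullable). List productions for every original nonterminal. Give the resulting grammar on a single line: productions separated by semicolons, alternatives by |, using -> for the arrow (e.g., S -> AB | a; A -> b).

S -> a | Pa; P -> f | fP | fQ | fPQ; Q -> Sa | ff | SaQ

Nullable set: {P, Q}.
S -> Pa: P nullable, giving Pa | a.
Drop P -> ε.
P -> fPQ: P, Q nullable, giving f | fP | fPQ | fQ.
Drop Q -> ε.
Q -> SaQ: Q nullable, giving Sa | SaQ.
Unchanged (no nullable symbols): S -> a; P -> f; Q -> ff.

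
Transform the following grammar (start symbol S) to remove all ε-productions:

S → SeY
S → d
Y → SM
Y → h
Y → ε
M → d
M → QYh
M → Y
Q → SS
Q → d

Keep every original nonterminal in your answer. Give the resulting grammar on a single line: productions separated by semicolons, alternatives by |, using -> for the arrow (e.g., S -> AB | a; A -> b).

Nullable set: {M, Y}.
S -> SeY: Y nullable, giving Se | SeY.
M -> QYh: Y nullable, giving QYh | Qh.
M -> Y: Y nullable, giving Y.
Drop Y -> ε.
Y -> SM: M nullable, giving S | SM.
Unchanged (no nullable symbols): S -> d; M -> d; Q -> SS; Q -> d; Y -> h.

S -> d | Se | SeY; M -> Y | d | Qh | QYh; Q -> d | SS; Y -> S | h | SM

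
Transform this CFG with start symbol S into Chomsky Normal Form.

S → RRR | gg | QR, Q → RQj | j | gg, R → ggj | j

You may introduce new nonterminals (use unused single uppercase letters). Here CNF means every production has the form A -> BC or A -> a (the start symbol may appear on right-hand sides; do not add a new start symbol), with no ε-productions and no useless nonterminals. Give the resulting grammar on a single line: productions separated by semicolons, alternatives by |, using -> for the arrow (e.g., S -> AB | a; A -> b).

No ε-productions.
No unit productions to eliminate.
TERM: introduce B -> g, A -> j and substitute in every rule of length ≥2.
BIN: Q -> RQA becomes Q -> RC, C -> QA; R -> BBA becomes R -> BD, D -> BA; S -> RRR becomes S -> RE, E -> RR.

S -> BB | QR | RE; A -> j; B -> g; C -> QA; D -> BA; E -> RR; Q -> j | BB | RC; R -> j | BD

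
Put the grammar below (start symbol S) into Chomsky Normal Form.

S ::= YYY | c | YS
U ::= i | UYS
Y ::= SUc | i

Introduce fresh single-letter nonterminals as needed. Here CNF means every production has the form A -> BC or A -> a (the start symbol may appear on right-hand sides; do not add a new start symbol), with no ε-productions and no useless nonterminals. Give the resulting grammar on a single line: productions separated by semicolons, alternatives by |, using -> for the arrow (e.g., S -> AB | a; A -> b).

S -> c | YB | YS; A -> c; B -> YY; C -> YS; D -> UA; U -> i | UC; Y -> i | SD

No ε-productions.
No unit productions to eliminate.
TERM: introduce A -> c and substitute in every rule of length ≥2.
BIN: S -> YYY becomes S -> YB, B -> YY; U -> UYS becomes U -> UC, C -> YS; Y -> SUA becomes Y -> SD, D -> UA.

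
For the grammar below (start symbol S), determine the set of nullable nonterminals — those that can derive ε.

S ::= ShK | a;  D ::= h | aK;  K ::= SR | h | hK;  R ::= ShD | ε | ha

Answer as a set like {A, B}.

{R}

Directly nullable (have an ε-rule): {R}.
Not nullable: D, K, S — each has a terminal in every rule's right-hand side or depends on a non-nullable symbol.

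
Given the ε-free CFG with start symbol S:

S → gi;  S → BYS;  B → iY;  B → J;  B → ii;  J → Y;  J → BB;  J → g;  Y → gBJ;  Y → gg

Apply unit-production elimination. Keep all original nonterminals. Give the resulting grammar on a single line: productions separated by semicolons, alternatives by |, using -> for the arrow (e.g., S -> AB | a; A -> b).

Unit productions: B->J, J->Y.
Unit pairs (A ⇒* B via units): (B,J), (B,Y), (J,Y).
S: inherits non-unit rules of {S} → BYS | gi.
B: inherits non-unit rules of {B, J, Y} → BB | g | gBJ | gg | iY | ii.
J: inherits non-unit rules of {J, Y} → BB | g | gBJ | gg.
Y: inherits non-unit rules of {Y} → gBJ | gg.

S -> gi | BYS; B -> g | BB | gg | iY | ii | gBJ; J -> g | BB | gg | gBJ; Y -> gg | gBJ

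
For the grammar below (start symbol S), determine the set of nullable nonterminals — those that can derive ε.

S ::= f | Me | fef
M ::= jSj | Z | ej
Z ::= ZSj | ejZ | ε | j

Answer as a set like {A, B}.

Directly nullable (have an ε-rule): {Z}.
M is nullable via M -> Z (every symbol on the right is already known nullable).
Not nullable: S — each has a terminal in every rule's right-hand side or depends on a non-nullable symbol.

{M, Z}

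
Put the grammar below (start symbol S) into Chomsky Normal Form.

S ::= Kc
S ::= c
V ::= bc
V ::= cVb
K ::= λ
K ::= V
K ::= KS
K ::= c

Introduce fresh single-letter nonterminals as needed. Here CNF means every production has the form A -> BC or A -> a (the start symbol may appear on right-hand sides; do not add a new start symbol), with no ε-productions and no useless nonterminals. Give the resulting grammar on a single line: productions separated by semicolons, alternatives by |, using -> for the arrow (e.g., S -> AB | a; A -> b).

S -> c | KA; A -> c; B -> b; C -> VB; D -> VB; K -> c | AC | BA | KA | KS; V -> AD | BA

Nullable: {K}; after ε-elimination: S -> c | Kc; K -> S | V | c | KS; V -> bc | cVb.
After unit-elimination: S -> c | Kc; K -> c | KS | Kc | bc | cVb; V -> bc | cVb.
TERM: introduce B -> b, A -> c and substitute in every rule of length ≥2.
BIN: K -> AVB becomes K -> AC, C -> VB; V -> AVB becomes V -> AD, D -> VB.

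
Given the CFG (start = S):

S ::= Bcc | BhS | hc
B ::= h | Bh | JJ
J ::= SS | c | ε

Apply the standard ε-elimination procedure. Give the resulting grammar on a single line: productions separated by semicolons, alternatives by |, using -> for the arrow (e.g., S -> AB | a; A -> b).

Nullable set: {B, J}.
S -> Bcc: B nullable, giving Bcc | cc.
S -> BhS: B nullable, giving BhS | hS.
B -> Bh: B nullable, giving Bh | h.
B -> JJ: J, J nullable, giving J | JJ.
Drop J -> ε.
Unchanged (no nullable symbols): S -> hc; B -> h; J -> SS; J -> c.

S -> cc | hS | hc | Bcc | BhS; B -> J | h | Bh | JJ; J -> c | SS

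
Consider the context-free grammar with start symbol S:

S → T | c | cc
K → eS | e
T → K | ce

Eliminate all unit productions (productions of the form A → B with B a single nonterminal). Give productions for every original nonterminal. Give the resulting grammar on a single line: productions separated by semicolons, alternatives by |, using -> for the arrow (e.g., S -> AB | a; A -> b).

Unit productions: S->T, T->K.
Unit pairs (A ⇒* B via units): (S,K), (S,T), (T,K).
S: inherits non-unit rules of {K, S, T} → c | cc | ce | e | eS.
K: inherits non-unit rules of {K} → e | eS.
T: inherits non-unit rules of {K, T} → ce | e | eS.

S -> c | e | cc | ce | eS; K -> e | eS; T -> e | ce | eS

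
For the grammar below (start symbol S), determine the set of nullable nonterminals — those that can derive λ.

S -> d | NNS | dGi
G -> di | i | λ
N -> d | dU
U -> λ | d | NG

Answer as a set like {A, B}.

{G, U}

Directly nullable (have an ε-rule): {G, U}.
Not nullable: N, S — each has a terminal in every rule's right-hand side or depends on a non-nullable symbol.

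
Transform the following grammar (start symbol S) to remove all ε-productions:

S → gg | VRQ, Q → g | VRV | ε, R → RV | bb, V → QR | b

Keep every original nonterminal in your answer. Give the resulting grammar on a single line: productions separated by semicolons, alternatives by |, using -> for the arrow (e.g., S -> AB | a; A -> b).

Nullable set: {Q}.
S -> VRQ: Q nullable, giving VR | VRQ.
Drop Q -> ε.
V -> QR: Q nullable, giving QR | R.
Unchanged (no nullable symbols): S -> gg; Q -> VRV; Q -> g; R -> RV; R -> bb; V -> b.

S -> VR | gg | VRQ; Q -> g | VRV; R -> RV | bb; V -> R | b | QR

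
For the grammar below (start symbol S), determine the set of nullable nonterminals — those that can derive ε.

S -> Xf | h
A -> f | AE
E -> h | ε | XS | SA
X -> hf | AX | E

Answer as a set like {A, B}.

Directly nullable (have an ε-rule): {E}.
X is nullable via X -> E (every symbol on the right is already known nullable).
Not nullable: A, S — each has a terminal in every rule's right-hand side or depends on a non-nullable symbol.

{E, X}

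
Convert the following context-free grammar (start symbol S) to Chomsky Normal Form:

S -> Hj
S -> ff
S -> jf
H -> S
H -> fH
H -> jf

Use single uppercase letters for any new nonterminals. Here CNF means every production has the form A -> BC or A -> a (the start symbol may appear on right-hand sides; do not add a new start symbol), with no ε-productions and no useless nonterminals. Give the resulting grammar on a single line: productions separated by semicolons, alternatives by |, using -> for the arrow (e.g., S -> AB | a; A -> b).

No ε-productions.
After unit-elimination: S -> Hj | ff | jf; H -> Hj | fH | ff | jf.
TERM: introduce B -> f, A -> j and substitute in every rule of length ≥2.

S -> AB | BB | HA; A -> j; B -> f; H -> AB | BB | BH | HA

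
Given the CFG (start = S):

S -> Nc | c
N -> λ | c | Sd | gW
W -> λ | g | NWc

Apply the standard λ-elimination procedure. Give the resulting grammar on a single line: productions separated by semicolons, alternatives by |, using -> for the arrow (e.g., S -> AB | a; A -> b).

S -> c | Nc; N -> c | g | Sd | gW; W -> c | g | Nc | Wc | NWc

Nullable set: {N, W}.
S -> Nc: N nullable, giving Nc | c.
Drop N -> λ.
N -> gW: W nullable, giving g | gW.
Drop W -> λ.
W -> NWc: N, W nullable, giving NWc | Nc | Wc | c.
Unchanged (no nullable symbols): S -> c; N -> Sd; N -> c; W -> g.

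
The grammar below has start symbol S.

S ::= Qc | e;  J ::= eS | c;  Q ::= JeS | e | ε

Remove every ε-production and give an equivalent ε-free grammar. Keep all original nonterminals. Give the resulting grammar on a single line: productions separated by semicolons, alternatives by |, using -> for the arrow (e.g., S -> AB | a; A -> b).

S -> c | e | Qc; J -> c | eS; Q -> e | JeS

Nullable set: {Q}.
S -> Qc: Q nullable, giving Qc | c.
Drop Q -> ε.
Unchanged (no nullable symbols): S -> e; J -> c; J -> eS; Q -> JeS; Q -> e.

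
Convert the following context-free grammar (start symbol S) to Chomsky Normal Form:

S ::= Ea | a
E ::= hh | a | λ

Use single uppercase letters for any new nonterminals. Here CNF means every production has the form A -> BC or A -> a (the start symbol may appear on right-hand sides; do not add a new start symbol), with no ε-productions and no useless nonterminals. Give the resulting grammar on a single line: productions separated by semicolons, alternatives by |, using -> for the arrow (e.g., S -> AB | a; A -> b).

Nullable: {E}; after ε-elimination: S -> a | Ea; E -> a | hh.
No unit productions to eliminate.
TERM: introduce B -> a, A -> h and substitute in every rule of length ≥2.

S -> a | EB; A -> h; B -> a; E -> a | AA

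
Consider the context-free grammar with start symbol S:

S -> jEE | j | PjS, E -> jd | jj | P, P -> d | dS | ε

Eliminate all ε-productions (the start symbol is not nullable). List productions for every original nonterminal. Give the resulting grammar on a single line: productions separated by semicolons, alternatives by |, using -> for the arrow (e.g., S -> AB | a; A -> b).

Nullable set: {E, P}.
S -> PjS: P nullable, giving PjS | jS.
S -> jEE: E, E nullable, giving j | jE | jEE.
E -> P: P nullable, giving P.
Drop P -> ε.
Unchanged (no nullable symbols): S -> j; E -> jd; E -> jj; P -> d; P -> dS.

S -> j | jE | jS | PjS | jEE; E -> P | jd | jj; P -> d | dS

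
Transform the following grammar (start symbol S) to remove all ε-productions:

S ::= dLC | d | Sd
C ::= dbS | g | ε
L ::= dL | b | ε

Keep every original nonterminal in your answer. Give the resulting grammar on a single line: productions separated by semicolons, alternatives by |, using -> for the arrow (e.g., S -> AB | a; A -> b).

Nullable set: {C, L}.
S -> dLC: L, C nullable, giving d | dC | dL | dLC.
Drop C -> ε.
Drop L -> ε.
L -> dL: L nullable, giving d | dL.
Unchanged (no nullable symbols): S -> Sd; S -> d; C -> dbS; C -> g; L -> b.

S -> d | Sd | dC | dL | dLC; C -> g | dbS; L -> b | d | dL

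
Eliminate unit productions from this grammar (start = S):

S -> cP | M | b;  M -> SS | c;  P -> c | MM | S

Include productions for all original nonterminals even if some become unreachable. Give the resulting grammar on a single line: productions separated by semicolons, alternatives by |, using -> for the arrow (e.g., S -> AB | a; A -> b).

S -> b | c | SS | cP; M -> c | SS; P -> b | c | MM | SS | cP

Unit productions: P->S, S->M.
Unit pairs (A ⇒* B via units): (P,M), (P,S), (S,M).
S: inherits non-unit rules of {M, S} → SS | b | c | cP.
M: inherits non-unit rules of {M} → SS | c.
P: inherits non-unit rules of {M, P, S} → MM | SS | b | c | cP.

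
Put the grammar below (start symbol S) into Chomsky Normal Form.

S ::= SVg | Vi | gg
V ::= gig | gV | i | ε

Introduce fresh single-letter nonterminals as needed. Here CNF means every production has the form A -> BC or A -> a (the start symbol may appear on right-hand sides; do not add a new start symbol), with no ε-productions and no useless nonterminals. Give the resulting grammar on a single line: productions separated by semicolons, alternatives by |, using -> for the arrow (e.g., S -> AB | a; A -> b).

Nullable: {V}; after ε-elimination: S -> i | Sg | Vi | gg | SVg; V -> g | i | gV | gig.
No unit productions to eliminate.
TERM: introduce A -> g, B -> i and substitute in every rule of length ≥2.
BIN: S -> SVA becomes S -> SC, C -> VA; V -> ABA becomes V -> AD, D -> BA.

S -> i | AA | SA | SC | VB; A -> g; B -> i; C -> VA; D -> BA; V -> g | i | AD | AV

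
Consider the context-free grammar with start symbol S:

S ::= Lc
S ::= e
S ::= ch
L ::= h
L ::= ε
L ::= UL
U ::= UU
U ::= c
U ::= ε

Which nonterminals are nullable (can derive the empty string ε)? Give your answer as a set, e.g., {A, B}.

{L, U}

Directly nullable (have an ε-rule): {L, U}.
Not nullable: S — each has a terminal in every rule's right-hand side or depends on a non-nullable symbol.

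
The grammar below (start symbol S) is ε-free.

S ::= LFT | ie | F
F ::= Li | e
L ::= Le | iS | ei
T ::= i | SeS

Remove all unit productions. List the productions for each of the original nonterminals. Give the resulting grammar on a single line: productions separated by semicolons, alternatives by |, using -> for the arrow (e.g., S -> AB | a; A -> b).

S -> e | Li | ie | LFT; F -> e | Li; L -> Le | ei | iS; T -> i | SeS

Unit productions: S->F.
Unit pairs (A ⇒* B via units): (S,F).
S: inherits non-unit rules of {F, S} → LFT | Li | e | ie.
F: inherits non-unit rules of {F} → Li | e.
L: inherits non-unit rules of {L} → Le | ei | iS.
T: inherits non-unit rules of {T} → SeS | i.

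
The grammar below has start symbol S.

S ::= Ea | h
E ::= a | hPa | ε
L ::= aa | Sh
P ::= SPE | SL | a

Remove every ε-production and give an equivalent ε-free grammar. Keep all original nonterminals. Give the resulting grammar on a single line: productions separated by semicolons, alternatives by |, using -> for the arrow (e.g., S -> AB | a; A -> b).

S -> a | h | Ea; E -> a | hPa; L -> Sh | aa; P -> a | SL | SP | SPE

Nullable set: {E}.
S -> Ea: E nullable, giving Ea | a.
Drop E -> ε.
P -> SPE: E nullable, giving SP | SPE.
Unchanged (no nullable symbols): S -> h; E -> a; E -> hPa; L -> Sh; L -> aa; P -> SL; P -> a.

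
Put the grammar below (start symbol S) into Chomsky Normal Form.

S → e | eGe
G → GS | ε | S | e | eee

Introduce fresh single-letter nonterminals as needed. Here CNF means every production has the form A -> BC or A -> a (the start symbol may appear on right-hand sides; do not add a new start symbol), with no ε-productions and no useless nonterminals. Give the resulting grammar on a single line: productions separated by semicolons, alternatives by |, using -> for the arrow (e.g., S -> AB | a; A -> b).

Nullable: {G}; after ε-elimination: S -> e | ee | eGe; G -> S | e | GS | eee.
After unit-elimination: S -> e | ee | eGe; G -> e | GS | ee | eGe | eee.
TERM: introduce A -> e and substitute in every rule of length ≥2.
BIN: G -> AAA becomes G -> AB, B -> AA; G -> AGA becomes G -> AC, C -> GA; S -> AGA becomes S -> AD, D -> GA.

S -> e | AA | AD; A -> e; B -> AA; C -> GA; D -> GA; G -> e | AA | AB | AC | GS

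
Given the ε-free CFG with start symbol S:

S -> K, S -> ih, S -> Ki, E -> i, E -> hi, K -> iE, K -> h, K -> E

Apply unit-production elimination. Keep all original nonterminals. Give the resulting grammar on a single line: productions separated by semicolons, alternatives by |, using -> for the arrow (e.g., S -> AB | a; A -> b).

S -> h | i | Ki | hi | iE | ih; E -> i | hi; K -> h | i | hi | iE

Unit productions: K->E, S->K.
Unit pairs (A ⇒* B via units): (K,E), (S,E), (S,K).
S: inherits non-unit rules of {E, K, S} → Ki | h | hi | i | iE | ih.
E: inherits non-unit rules of {E} → hi | i.
K: inherits non-unit rules of {E, K} → h | hi | i | iE.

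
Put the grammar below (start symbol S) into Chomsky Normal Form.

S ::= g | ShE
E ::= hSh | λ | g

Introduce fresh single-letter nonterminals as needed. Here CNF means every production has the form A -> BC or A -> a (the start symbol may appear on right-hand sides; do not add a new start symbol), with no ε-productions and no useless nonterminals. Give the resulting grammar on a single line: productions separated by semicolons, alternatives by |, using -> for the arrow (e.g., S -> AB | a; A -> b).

Nullable: {E}; after ε-elimination: S -> g | Sh | ShE; E -> g | hSh.
No unit productions to eliminate.
TERM: introduce A -> h and substitute in every rule of length ≥2.
BIN: E -> ASA becomes E -> AB, B -> SA; S -> SAE becomes S -> SC, C -> AE.

S -> g | SA | SC; A -> h; B -> SA; C -> AE; E -> g | AB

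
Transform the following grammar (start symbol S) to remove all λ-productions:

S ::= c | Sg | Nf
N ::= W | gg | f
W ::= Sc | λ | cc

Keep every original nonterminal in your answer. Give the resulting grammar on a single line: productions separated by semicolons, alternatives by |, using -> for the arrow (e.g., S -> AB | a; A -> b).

Nullable set: {N, W}.
S -> Nf: N nullable, giving Nf | f.
N -> W: W nullable, giving W.
Drop W -> λ.
Unchanged (no nullable symbols): S -> Sg; S -> c; N -> f; N -> gg; W -> Sc; W -> cc.

S -> c | f | Nf | Sg; N -> W | f | gg; W -> Sc | cc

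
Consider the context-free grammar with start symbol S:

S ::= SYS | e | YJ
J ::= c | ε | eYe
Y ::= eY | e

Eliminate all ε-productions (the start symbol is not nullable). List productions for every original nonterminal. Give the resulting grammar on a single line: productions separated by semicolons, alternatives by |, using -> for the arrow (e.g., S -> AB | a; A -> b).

S -> Y | e | YJ | SYS; J -> c | eYe; Y -> e | eY

Nullable set: {J}.
S -> YJ: J nullable, giving Y | YJ.
Drop J -> ε.
Unchanged (no nullable symbols): S -> SYS; S -> e; J -> c; J -> eYe; Y -> e; Y -> eY.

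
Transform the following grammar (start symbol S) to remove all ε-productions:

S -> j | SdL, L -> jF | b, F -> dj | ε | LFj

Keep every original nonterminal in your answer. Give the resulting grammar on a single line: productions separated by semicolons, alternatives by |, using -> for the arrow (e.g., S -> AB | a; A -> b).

S -> j | SdL; F -> Lj | dj | LFj; L -> b | j | jF

Nullable set: {F}.
Drop F -> ε.
F -> LFj: F nullable, giving LFj | Lj.
L -> jF: F nullable, giving j | jF.
Unchanged (no nullable symbols): S -> SdL; S -> j; F -> dj; L -> b.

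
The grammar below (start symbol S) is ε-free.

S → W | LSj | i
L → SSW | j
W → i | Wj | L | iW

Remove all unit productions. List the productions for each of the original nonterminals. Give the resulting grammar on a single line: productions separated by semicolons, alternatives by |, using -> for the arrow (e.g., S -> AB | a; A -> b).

S -> i | j | Wj | iW | LSj | SSW; L -> j | SSW; W -> i | j | Wj | iW | SSW

Unit productions: S->W, W->L.
Unit pairs (A ⇒* B via units): (S,L), (S,W), (W,L).
S: inherits non-unit rules of {L, S, W} → LSj | SSW | Wj | i | iW | j.
L: inherits non-unit rules of {L} → SSW | j.
W: inherits non-unit rules of {L, W} → SSW | Wj | i | iW | j.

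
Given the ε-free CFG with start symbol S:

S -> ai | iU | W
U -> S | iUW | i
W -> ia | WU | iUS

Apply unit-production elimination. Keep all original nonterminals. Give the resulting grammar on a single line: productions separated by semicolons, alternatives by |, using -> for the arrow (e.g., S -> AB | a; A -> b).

Unit productions: S->W, U->S.
Unit pairs (A ⇒* B via units): (S,W), (U,S), (U,W).
S: inherits non-unit rules of {S, W} → WU | ai | iU | iUS | ia.
U: inherits non-unit rules of {S, U, W} → WU | ai | i | iU | iUS | iUW | ia.
W: inherits non-unit rules of {W} → WU | iUS | ia.

S -> WU | ai | iU | ia | iUS; U -> i | WU | ai | iU | ia | iUS | iUW; W -> WU | ia | iUS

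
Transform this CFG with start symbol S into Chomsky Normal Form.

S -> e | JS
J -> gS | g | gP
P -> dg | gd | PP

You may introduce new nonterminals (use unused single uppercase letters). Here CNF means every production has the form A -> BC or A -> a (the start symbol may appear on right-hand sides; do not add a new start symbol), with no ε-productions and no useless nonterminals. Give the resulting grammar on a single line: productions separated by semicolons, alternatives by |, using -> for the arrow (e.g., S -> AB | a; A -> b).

No ε-productions.
No unit productions to eliminate.
TERM: introduce B -> d, A -> g and substitute in every rule of length ≥2.

S -> e | JS; A -> g; B -> d; J -> g | AP | AS; P -> AB | BA | PP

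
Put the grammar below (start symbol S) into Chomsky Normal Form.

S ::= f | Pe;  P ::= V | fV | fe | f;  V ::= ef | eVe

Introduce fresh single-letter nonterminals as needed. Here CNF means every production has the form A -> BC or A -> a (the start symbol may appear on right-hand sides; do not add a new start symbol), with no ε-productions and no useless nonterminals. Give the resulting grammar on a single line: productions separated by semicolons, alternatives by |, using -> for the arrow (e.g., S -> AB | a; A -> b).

S -> f | PA; A -> e; B -> f; C -> VA; D -> VA; P -> f | AB | AC | BA | BV; V -> AB | AD

No ε-productions.
After unit-elimination: S -> f | Pe; P -> f | ef | fV | fe | eVe; V -> ef | eVe.
TERM: introduce A -> e, B -> f and substitute in every rule of length ≥2.
BIN: P -> AVA becomes P -> AC, C -> VA; V -> AVA becomes V -> AD, D -> VA.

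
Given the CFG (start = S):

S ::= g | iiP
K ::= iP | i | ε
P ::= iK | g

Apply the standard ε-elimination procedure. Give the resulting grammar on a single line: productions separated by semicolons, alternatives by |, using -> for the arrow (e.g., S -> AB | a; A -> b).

Nullable set: {K}.
Drop K -> ε.
P -> iK: K nullable, giving i | iK.
Unchanged (no nullable symbols): S -> g; S -> iiP; K -> i; K -> iP; P -> g.

S -> g | iiP; K -> i | iP; P -> g | i | iK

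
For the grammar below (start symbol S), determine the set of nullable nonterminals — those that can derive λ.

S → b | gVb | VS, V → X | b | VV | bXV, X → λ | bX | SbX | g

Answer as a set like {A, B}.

Directly nullable (have an ε-rule): {X}.
V is nullable via V -> X (every symbol on the right is already known nullable).
Not nullable: S — each has a terminal in every rule's right-hand side or depends on a non-nullable symbol.

{V, X}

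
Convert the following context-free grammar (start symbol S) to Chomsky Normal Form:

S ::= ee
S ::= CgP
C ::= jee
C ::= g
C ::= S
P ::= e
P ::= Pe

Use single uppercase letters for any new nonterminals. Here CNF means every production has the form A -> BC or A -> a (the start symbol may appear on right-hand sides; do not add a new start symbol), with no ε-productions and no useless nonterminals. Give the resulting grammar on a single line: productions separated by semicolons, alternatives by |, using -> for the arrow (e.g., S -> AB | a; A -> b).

S -> BB | CG; A -> g; B -> e; C -> g | BB | CE | DF; D -> j; E -> AP; F -> BB; G -> AP; P -> e | PB

No ε-productions.
After unit-elimination: S -> ee | CgP; C -> g | ee | CgP | jee; P -> e | Pe.
TERM: introduce B -> e, A -> g, D -> j and substitute in every rule of length ≥2.
BIN: C -> CAP becomes C -> CE, E -> AP; C -> DBB becomes C -> DF, F -> BB; S -> CAP becomes S -> CG, G -> AP.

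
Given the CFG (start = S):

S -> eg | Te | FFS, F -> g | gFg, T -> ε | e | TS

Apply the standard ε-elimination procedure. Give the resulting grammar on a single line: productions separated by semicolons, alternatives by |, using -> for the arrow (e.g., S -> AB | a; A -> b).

Nullable set: {T}.
S -> Te: T nullable, giving Te | e.
Drop T -> ε.
T -> TS: T nullable, giving S | TS.
Unchanged (no nullable symbols): S -> FFS; S -> eg; F -> g; F -> gFg; T -> e.

S -> e | Te | eg | FFS; F -> g | gFg; T -> S | e | TS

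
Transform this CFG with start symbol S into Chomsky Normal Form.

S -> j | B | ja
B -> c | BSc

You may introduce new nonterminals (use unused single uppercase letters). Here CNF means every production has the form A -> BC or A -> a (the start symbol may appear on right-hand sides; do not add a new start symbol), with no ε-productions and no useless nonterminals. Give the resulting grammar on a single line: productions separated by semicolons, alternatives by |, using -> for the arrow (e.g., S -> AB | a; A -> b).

S -> c | j | BF | CD; A -> c; B -> c | BE; C -> j; D -> a; E -> SA; F -> SA

No ε-productions.
After unit-elimination: S -> c | j | ja | BSc; B -> c | BSc.
TERM: introduce D -> a, A -> c, C -> j and substitute in every rule of length ≥2.
BIN: B -> BSA becomes B -> BE, E -> SA; S -> BSA becomes S -> BF, F -> SA.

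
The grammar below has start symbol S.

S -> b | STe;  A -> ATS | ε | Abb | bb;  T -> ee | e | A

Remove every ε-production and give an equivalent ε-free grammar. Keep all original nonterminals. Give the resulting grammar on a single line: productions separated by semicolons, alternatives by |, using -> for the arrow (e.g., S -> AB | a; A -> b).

Nullable set: {A, T}.
S -> STe: T nullable, giving STe | Se.
Drop A -> ε.
A -> ATS: A, T nullable, giving AS | ATS | S | TS.
A -> Abb: A nullable, giving Abb | bb.
T -> A: A nullable, giving A.
Unchanged (no nullable symbols): S -> b; A -> bb; T -> e; T -> ee.

S -> b | Se | STe; A -> S | AS | TS | bb | ATS | Abb; T -> A | e | ee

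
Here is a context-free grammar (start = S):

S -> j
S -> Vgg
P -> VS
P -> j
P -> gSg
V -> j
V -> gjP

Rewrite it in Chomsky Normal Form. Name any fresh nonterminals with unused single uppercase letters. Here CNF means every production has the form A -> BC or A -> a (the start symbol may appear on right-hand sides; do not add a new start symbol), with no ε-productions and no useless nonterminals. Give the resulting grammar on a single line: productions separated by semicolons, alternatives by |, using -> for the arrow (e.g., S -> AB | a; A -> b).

No ε-productions.
No unit productions to eliminate.
TERM: introduce A -> g, B -> j and substitute in every rule of length ≥2.
BIN: P -> ASA becomes P -> AC, C -> SA; S -> VAA becomes S -> VD, D -> AA; V -> ABP becomes V -> AE, E -> BP.

S -> j | VD; A -> g; B -> j; C -> SA; D -> AA; E -> BP; P -> j | AC | VS; V -> j | AE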